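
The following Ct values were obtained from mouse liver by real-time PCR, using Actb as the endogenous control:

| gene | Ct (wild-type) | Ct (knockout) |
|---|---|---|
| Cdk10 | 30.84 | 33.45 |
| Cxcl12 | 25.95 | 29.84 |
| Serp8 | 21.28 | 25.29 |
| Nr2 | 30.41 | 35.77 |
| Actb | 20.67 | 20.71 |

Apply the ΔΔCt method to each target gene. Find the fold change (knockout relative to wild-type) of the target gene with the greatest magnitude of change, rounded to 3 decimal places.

0.025

Cdk10: ΔΔCt = (33.45−20.71) − (30.84−20.67) = 12.74 − 10.17 = 2.57; fold change = 2^-2.57 = 0.168
Cxcl12: ΔΔCt = (29.84−20.71) − (25.95−20.67) = 9.13 − 5.28 = 3.85; fold change = 2^-3.85 = 0.069
Serp8: ΔΔCt = (25.29−20.71) − (21.28−20.67) = 4.58 − 0.61 = 3.97; fold change = 2^-3.97 = 0.064
Nr2: ΔΔCt = (35.77−20.71) − (30.41−20.67) = 15.06 − 9.74 = 5.32; fold change = 2^-5.32 = 0.025
Nr2 has the largest |ΔΔCt| = 5.32.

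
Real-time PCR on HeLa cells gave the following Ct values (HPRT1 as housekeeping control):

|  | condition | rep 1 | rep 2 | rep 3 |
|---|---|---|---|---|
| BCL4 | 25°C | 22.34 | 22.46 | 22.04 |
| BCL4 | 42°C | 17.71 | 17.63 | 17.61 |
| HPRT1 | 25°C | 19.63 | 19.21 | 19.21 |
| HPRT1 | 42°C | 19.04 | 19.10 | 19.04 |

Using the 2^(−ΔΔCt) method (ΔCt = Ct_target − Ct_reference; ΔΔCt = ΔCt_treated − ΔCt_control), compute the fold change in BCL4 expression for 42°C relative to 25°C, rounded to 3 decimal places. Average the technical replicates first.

Mean Ct: BCL4 25°C 22.280; BCL4 42°C 17.650; HPRT1 25°C 19.350; HPRT1 42°C 19.060
ΔCt(25°C) = 22.280 − 19.350 = 2.930
ΔCt(42°C) = 17.650 − 19.060 = -1.410
ΔΔCt = -1.410 − 2.930 = -4.340
Fold change = 2^(−(-4.340)) = 2^4.340 = 20.2521

20.252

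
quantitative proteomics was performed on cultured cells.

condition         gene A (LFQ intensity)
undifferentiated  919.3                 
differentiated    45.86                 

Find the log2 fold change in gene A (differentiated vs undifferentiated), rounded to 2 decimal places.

Fold change = 45.86 / 919.3 = 0.0499
log2(0.0499) = -4.325

-4.33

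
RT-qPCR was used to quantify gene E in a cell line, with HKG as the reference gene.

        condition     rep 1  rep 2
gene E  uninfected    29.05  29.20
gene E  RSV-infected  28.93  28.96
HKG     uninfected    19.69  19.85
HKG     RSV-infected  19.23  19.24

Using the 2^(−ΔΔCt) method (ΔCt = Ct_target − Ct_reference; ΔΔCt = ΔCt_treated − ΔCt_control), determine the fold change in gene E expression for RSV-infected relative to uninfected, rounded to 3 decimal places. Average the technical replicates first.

Mean Ct: gene E uninfected 29.125; gene E RSV-infected 28.945; HKG uninfected 19.770; HKG RSV-infected 19.235
ΔCt(uninfected) = 29.125 − 19.770 = 9.355
ΔCt(RSV-infected) = 28.945 − 19.235 = 9.710
ΔΔCt = 9.710 − 9.355 = 0.355
Fold change = 2^(−0.355) = 0.7819

0.782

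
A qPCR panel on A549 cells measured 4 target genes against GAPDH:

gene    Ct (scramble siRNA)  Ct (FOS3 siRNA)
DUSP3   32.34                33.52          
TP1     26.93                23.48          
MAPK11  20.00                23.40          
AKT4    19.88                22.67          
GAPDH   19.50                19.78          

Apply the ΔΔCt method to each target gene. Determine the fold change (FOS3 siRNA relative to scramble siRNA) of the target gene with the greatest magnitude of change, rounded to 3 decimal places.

DUSP3: ΔΔCt = (33.52−19.78) − (32.34−19.50) = 13.74 − 12.84 = 0.90; fold change = 2^-0.90 = 0.536
TP1: ΔΔCt = (23.48−19.78) − (26.93−19.50) = 3.70 − 7.43 = -3.73; fold change = 2^3.73 = 13.269
MAPK11: ΔΔCt = (23.40−19.78) − (20.00−19.50) = 3.62 − 0.50 = 3.12; fold change = 2^-3.12 = 0.115
AKT4: ΔΔCt = (22.67−19.78) − (19.88−19.50) = 2.89 − 0.38 = 2.51; fold change = 2^-2.51 = 0.176
TP1 has the largest |ΔΔCt| = 3.73.

13.269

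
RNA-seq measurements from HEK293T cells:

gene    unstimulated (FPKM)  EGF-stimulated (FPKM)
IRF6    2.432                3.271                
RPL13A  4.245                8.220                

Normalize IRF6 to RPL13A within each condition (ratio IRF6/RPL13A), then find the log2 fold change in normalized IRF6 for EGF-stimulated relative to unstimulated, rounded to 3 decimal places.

IRF6/RPL13A (unstimulated) = 2.432 / 4.245 = 0.57291
IRF6/RPL13A (EGF-stimulated) = 3.271 / 8.220 = 0.39793
Fold change = 0.39793 / 0.57291 = 0.6946
log2(0.6946) = -0.5258

-0.526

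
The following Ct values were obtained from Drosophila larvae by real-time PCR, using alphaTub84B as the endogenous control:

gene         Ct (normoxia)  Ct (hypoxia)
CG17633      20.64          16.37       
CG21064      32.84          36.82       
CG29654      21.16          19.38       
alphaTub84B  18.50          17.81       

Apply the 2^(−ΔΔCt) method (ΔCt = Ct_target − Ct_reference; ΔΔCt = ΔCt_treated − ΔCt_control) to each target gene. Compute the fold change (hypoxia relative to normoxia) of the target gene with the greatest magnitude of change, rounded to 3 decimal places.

CG17633: ΔΔCt = (16.37−17.81) − (20.64−18.50) = -1.44 − 2.14 = -3.58; fold change = 2^3.58 = 11.959
CG21064: ΔΔCt = (36.82−17.81) − (32.84−18.50) = 19.01 − 14.34 = 4.67; fold change = 2^-4.67 = 0.039
CG29654: ΔΔCt = (19.38−17.81) − (21.16−18.50) = 1.57 − 2.66 = -1.09; fold change = 2^1.09 = 2.129
CG21064 has the largest |ΔΔCt| = 4.67.

0.039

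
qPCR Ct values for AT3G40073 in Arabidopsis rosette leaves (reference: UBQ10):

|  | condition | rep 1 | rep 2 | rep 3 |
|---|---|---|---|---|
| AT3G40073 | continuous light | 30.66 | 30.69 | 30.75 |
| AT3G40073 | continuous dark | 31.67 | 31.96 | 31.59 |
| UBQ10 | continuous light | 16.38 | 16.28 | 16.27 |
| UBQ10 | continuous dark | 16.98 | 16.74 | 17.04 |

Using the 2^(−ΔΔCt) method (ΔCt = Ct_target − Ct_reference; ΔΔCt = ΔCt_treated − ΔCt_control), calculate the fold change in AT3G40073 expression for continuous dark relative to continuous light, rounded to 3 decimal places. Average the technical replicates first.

0.742

Mean Ct: AT3G40073 continuous light 30.700; AT3G40073 continuous dark 31.740; UBQ10 continuous light 16.310; UBQ10 continuous dark 16.920
ΔCt(continuous light) = 30.700 − 16.310 = 14.390
ΔCt(continuous dark) = 31.740 − 16.920 = 14.820
ΔΔCt = 14.820 − 14.390 = 0.430
Fold change = 2^(−0.430) = 0.7423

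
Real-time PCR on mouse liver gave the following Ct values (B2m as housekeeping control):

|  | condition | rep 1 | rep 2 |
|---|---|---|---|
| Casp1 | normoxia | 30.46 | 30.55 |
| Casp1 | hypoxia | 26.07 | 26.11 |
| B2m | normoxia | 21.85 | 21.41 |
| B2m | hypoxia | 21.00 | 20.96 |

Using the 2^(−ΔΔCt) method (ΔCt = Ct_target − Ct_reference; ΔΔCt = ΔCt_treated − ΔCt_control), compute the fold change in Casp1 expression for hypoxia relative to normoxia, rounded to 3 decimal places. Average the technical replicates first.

Mean Ct: Casp1 normoxia 30.505; Casp1 hypoxia 26.090; B2m normoxia 21.630; B2m hypoxia 20.980
ΔCt(normoxia) = 30.505 − 21.630 = 8.875
ΔCt(hypoxia) = 26.090 − 20.980 = 5.110
ΔΔCt = 5.110 − 8.875 = -3.765
Fold change = 2^(−(-3.765)) = 2^3.765 = 13.5950

13.595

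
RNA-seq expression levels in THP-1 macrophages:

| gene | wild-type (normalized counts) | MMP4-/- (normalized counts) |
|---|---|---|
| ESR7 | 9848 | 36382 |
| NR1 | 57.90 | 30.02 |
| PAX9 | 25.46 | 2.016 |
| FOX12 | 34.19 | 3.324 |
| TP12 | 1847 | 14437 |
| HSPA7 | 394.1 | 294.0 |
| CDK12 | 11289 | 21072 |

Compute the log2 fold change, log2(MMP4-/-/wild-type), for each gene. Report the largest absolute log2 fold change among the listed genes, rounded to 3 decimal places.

log2(36382/9848) = 1.885  (ESR7)
log2(30.02/57.90) = -0.948  (NR1)
log2(2.016/25.46) = -3.659  (PAX9)
log2(3.324/34.19) = -3.363  (FOX12)
log2(14437/1847) = 2.967  (TP12)
log2(294.0/394.1) = -0.423  (HSPA7)
log2(21072/11289) = 0.900  (CDK12)
The largest magnitude belongs to PAX9.

3.659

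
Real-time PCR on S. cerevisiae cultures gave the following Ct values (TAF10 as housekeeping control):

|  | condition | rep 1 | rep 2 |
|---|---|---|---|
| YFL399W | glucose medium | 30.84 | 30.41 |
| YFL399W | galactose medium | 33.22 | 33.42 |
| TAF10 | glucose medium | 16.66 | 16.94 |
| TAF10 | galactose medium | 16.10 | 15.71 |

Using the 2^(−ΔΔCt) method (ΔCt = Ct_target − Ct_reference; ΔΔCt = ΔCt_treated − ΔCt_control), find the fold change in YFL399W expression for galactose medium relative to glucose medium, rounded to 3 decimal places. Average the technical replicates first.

0.083

Mean Ct: YFL399W glucose medium 30.625; YFL399W galactose medium 33.320; TAF10 glucose medium 16.800; TAF10 galactose medium 15.905
ΔCt(glucose medium) = 30.625 − 16.800 = 13.825
ΔCt(galactose medium) = 33.320 − 15.905 = 17.415
ΔΔCt = 17.415 − 13.825 = 3.590
Fold change = 2^(−3.590) = 0.0830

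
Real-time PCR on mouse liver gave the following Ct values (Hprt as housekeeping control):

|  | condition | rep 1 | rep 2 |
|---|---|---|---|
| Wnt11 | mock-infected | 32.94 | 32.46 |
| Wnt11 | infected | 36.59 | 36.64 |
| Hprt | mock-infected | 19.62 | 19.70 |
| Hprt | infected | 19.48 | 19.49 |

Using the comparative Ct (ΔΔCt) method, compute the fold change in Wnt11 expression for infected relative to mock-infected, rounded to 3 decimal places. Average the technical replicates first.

0.059

Mean Ct: Wnt11 mock-infected 32.700; Wnt11 infected 36.615; Hprt mock-infected 19.660; Hprt infected 19.485
ΔCt(mock-infected) = 32.700 − 19.660 = 13.040
ΔCt(infected) = 36.615 − 19.485 = 17.130
ΔΔCt = 17.130 − 13.040 = 4.090
Fold change = 2^(−4.090) = 0.0587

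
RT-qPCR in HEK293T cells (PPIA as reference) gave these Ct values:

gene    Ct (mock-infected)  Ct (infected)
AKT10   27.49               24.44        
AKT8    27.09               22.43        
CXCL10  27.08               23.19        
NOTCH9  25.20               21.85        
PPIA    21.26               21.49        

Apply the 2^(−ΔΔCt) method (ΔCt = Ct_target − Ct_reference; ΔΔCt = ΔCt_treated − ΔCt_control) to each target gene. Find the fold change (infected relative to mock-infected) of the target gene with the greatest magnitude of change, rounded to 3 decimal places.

29.651

AKT10: ΔΔCt = (24.44−21.49) − (27.49−21.26) = 2.95 − 6.23 = -3.28; fold change = 2^3.28 = 9.714
AKT8: ΔΔCt = (22.43−21.49) − (27.09−21.26) = 0.94 − 5.83 = -4.89; fold change = 2^4.89 = 29.651
CXCL10: ΔΔCt = (23.19−21.49) − (27.08−21.26) = 1.70 − 5.82 = -4.12; fold change = 2^4.12 = 17.388
NOTCH9: ΔΔCt = (21.85−21.49) − (25.20−21.26) = 0.36 − 3.94 = -3.58; fold change = 2^3.58 = 11.959
AKT8 has the largest |ΔΔCt| = 4.89.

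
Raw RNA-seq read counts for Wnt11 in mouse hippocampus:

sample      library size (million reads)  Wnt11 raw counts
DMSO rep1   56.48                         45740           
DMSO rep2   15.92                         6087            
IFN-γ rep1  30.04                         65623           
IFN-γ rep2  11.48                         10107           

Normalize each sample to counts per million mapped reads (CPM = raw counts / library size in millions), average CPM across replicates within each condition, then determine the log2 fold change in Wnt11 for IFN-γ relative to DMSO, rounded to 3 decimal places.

CPM(DMSO rep1) = 45740 / 56.48 = 809.8442
CPM(DMSO rep2) = 6087 / 15.92 = 382.3492
CPM(IFN-γ rep1) = 65623 / 30.04 = 2184.5206
CPM(IFN-γ rep2) = 10107 / 11.48 = 880.4007
mean CPM(DMSO) = 596.0967; mean CPM(IFN-γ) = 1532.4607
Fold change = 1532.4607 / 596.0967 = 2.57083
log2(2.57083) = 1.3622

1.362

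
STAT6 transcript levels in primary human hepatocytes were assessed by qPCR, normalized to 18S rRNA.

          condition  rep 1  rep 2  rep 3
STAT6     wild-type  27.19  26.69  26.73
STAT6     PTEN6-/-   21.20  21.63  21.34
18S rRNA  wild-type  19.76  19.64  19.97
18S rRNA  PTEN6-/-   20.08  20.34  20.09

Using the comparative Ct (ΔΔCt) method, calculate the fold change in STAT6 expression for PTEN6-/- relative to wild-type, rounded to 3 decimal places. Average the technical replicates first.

58.081

Mean Ct: STAT6 wild-type 26.870; STAT6 PTEN6-/- 21.390; 18S rRNA wild-type 19.790; 18S rRNA PTEN6-/- 20.170
ΔCt(wild-type) = 26.870 − 19.790 = 7.080
ΔCt(PTEN6-/-) = 21.390 − 20.170 = 1.220
ΔΔCt = 1.220 − 7.080 = -5.860
Fold change = 2^(−(-5.860)) = 2^5.860 = 58.0812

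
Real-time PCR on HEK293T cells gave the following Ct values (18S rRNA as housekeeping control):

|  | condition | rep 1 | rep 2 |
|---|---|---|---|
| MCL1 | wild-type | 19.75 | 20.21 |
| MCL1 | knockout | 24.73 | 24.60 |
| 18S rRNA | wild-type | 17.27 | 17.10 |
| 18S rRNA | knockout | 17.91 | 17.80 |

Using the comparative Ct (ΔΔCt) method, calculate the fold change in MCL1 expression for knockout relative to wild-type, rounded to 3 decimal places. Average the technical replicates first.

0.062

Mean Ct: MCL1 wild-type 19.980; MCL1 knockout 24.665; 18S rRNA wild-type 17.185; 18S rRNA knockout 17.855
ΔCt(wild-type) = 19.980 − 17.185 = 2.795
ΔCt(knockout) = 24.665 − 17.855 = 6.810
ΔΔCt = 6.810 − 2.795 = 4.015
Fold change = 2^(−4.015) = 0.0619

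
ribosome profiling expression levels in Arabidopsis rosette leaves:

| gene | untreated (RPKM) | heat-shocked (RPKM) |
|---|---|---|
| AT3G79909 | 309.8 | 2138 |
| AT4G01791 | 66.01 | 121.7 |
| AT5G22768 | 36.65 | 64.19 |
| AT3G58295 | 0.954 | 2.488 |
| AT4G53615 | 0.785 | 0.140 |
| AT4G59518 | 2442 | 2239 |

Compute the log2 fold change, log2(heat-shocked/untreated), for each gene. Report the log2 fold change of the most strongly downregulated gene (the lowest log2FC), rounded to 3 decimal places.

-2.487

log2(2138/309.8) = 2.787  (AT3G79909)
log2(121.7/66.01) = 0.883  (AT4G01791)
log2(64.19/36.65) = 0.809  (AT5G22768)
log2(2.488/0.954) = 1.383  (AT3G58295)
log2(0.140/0.785) = -2.487  (AT4G53615)
log2(2239/2442) = -0.125  (AT4G59518)
AT4G53615 is most strongly downregulated.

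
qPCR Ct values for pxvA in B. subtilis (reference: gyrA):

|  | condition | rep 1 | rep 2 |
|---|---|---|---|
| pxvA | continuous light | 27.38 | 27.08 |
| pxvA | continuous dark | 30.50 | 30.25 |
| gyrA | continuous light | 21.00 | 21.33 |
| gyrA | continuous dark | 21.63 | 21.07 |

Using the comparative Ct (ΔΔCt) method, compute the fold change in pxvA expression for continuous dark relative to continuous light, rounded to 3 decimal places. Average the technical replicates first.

0.129

Mean Ct: pxvA continuous light 27.230; pxvA continuous dark 30.375; gyrA continuous light 21.165; gyrA continuous dark 21.350
ΔCt(continuous light) = 27.230 − 21.165 = 6.065
ΔCt(continuous dark) = 30.375 − 21.350 = 9.025
ΔΔCt = 9.025 − 6.065 = 2.960
Fold change = 2^(−2.960) = 0.1285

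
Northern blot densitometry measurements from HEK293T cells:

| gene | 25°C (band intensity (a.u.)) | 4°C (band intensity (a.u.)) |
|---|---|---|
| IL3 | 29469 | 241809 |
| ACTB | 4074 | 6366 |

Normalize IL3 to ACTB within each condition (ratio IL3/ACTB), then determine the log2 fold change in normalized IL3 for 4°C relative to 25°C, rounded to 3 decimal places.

2.393

IL3/ACTB (25°C) = 29469 / 4074 = 7.2334
IL3/ACTB (4°C) = 241809 / 6366 = 37.984
Fold change = 37.984 / 7.2334 = 5.2512
log2(5.2512) = 2.3927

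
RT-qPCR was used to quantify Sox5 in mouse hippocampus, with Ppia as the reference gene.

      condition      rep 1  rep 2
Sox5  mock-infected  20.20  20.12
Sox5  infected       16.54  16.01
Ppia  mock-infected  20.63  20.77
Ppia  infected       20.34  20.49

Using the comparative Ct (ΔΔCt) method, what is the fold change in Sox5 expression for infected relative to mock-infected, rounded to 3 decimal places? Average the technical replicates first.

12.126

Mean Ct: Sox5 mock-infected 20.160; Sox5 infected 16.275; Ppia mock-infected 20.700; Ppia infected 20.415
ΔCt(mock-infected) = 20.160 − 20.700 = -0.540
ΔCt(infected) = 16.275 − 20.415 = -4.140
ΔΔCt = -4.140 − (-0.540) = -3.600
Fold change = 2^(−(-3.600)) = 2^3.600 = 12.1257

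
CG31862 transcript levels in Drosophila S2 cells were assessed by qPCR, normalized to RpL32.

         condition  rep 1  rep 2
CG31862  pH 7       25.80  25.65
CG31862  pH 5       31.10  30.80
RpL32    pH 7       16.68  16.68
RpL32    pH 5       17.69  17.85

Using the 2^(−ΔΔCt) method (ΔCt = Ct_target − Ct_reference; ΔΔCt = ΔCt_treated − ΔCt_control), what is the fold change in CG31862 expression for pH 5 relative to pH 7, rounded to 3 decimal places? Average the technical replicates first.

0.057

Mean Ct: CG31862 pH 7 25.725; CG31862 pH 5 30.950; RpL32 pH 7 16.680; RpL32 pH 5 17.770
ΔCt(pH 7) = 25.725 − 16.680 = 9.045
ΔCt(pH 5) = 30.950 − 17.770 = 13.180
ΔΔCt = 13.180 − 9.045 = 4.135
Fold change = 2^(−4.135) = 0.0569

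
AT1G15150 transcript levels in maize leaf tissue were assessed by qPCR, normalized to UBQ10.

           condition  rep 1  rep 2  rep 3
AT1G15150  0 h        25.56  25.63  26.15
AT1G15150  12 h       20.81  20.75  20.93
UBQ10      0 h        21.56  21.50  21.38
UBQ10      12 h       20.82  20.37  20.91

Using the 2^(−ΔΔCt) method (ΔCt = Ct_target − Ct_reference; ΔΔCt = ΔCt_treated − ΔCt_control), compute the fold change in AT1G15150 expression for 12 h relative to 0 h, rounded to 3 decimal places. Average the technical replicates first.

18.001

Mean Ct: AT1G15150 0 h 25.780; AT1G15150 12 h 20.830; UBQ10 0 h 21.480; UBQ10 12 h 20.700
ΔCt(0 h) = 25.780 − 21.480 = 4.300
ΔCt(12 h) = 20.830 − 20.700 = 0.130
ΔΔCt = 0.130 − 4.300 = -4.170
Fold change = 2^(−(-4.170)) = 2^4.170 = 18.0009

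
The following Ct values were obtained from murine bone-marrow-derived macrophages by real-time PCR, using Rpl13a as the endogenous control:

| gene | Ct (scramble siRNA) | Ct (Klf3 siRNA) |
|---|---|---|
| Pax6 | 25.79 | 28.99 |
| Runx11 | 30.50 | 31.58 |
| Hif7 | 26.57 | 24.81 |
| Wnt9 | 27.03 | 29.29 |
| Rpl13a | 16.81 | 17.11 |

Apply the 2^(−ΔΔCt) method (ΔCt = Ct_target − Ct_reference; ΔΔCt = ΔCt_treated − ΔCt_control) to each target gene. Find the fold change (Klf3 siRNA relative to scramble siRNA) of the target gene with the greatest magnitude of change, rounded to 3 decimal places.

Pax6: ΔΔCt = (28.99−17.11) − (25.79−16.81) = 11.88 − 8.98 = 2.90; fold change = 2^-2.90 = 0.134
Runx11: ΔΔCt = (31.58−17.11) − (30.50−16.81) = 14.47 − 13.69 = 0.78; fold change = 2^-0.78 = 0.582
Hif7: ΔΔCt = (24.81−17.11) − (26.57−16.81) = 7.70 − 9.76 = -2.06; fold change = 2^2.06 = 4.170
Wnt9: ΔΔCt = (29.29−17.11) − (27.03−16.81) = 12.18 − 10.22 = 1.96; fold change = 2^-1.96 = 0.257
Pax6 has the largest |ΔΔCt| = 2.90.

0.134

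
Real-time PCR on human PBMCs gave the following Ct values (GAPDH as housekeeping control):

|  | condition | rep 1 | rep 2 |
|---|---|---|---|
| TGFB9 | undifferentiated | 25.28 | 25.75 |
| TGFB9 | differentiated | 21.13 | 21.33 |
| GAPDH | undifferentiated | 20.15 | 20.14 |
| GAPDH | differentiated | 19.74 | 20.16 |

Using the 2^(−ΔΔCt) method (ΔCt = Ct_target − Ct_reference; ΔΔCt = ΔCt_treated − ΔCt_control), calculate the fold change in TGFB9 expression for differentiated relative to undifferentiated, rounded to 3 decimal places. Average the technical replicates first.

17.030

Mean Ct: TGFB9 undifferentiated 25.515; TGFB9 differentiated 21.230; GAPDH undifferentiated 20.145; GAPDH differentiated 19.950
ΔCt(undifferentiated) = 25.515 − 20.145 = 5.370
ΔCt(differentiated) = 21.230 − 19.950 = 1.280
ΔΔCt = 1.280 − 5.370 = -4.090
Fold change = 2^(−(-4.090)) = 2^4.090 = 17.0299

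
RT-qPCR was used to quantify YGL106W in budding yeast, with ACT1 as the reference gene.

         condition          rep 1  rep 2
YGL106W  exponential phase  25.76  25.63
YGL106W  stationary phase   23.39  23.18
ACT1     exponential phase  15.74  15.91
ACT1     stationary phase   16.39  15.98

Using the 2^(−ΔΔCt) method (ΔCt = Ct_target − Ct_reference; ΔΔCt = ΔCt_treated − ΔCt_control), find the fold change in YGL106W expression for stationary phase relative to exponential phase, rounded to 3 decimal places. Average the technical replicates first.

6.821

Mean Ct: YGL106W exponential phase 25.695; YGL106W stationary phase 23.285; ACT1 exponential phase 15.825; ACT1 stationary phase 16.185
ΔCt(exponential phase) = 25.695 − 15.825 = 9.870
ΔCt(stationary phase) = 23.285 − 16.185 = 7.100
ΔΔCt = 7.100 − 9.870 = -2.770
Fold change = 2^(−(-2.770)) = 2^2.770 = 6.8211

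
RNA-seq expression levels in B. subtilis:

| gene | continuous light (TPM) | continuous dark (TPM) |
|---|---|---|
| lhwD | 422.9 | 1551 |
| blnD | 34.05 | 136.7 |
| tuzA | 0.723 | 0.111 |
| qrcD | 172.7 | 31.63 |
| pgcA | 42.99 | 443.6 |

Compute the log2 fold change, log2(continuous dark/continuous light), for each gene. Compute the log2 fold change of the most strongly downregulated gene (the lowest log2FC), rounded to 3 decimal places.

-2.703

log2(1551/422.9) = 1.875  (lhwD)
log2(136.7/34.05) = 2.005  (blnD)
log2(0.111/0.723) = -2.703  (tuzA)
log2(31.63/172.7) = -2.449  (qrcD)
log2(443.6/42.99) = 3.367  (pgcA)
tuzA is most strongly downregulated.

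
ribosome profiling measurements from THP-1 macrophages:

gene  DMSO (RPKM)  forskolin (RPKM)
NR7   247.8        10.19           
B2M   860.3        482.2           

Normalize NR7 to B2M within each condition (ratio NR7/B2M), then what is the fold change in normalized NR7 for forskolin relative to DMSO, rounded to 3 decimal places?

NR7/B2M (DMSO) = 247.8 / 860.3 = 0.28804
NR7/B2M (forskolin) = 10.19 / 482.2 = 0.021132
Fold change = 0.021132 / 0.28804 = 0.0734

0.073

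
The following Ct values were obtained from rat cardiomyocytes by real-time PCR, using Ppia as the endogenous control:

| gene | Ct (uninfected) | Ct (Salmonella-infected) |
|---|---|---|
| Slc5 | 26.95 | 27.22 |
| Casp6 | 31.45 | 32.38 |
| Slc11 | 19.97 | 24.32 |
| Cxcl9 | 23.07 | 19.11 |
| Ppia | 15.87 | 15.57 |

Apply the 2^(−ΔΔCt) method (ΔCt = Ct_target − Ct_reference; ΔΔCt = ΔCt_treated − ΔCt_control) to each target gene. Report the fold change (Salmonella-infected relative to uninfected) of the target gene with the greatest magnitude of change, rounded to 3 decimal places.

0.040

Slc5: ΔΔCt = (27.22−15.57) − (26.95−15.87) = 11.65 − 11.08 = 0.57; fold change = 2^-0.57 = 0.674
Casp6: ΔΔCt = (32.38−15.57) − (31.45−15.87) = 16.81 − 15.58 = 1.23; fold change = 2^-1.23 = 0.426
Slc11: ΔΔCt = (24.32−15.57) − (19.97−15.87) = 8.75 − 4.10 = 4.65; fold change = 2^-4.65 = 0.040
Cxcl9: ΔΔCt = (19.11−15.57) − (23.07−15.87) = 3.54 − 7.20 = -3.66; fold change = 2^3.66 = 12.641
Slc11 has the largest |ΔΔCt| = 4.65.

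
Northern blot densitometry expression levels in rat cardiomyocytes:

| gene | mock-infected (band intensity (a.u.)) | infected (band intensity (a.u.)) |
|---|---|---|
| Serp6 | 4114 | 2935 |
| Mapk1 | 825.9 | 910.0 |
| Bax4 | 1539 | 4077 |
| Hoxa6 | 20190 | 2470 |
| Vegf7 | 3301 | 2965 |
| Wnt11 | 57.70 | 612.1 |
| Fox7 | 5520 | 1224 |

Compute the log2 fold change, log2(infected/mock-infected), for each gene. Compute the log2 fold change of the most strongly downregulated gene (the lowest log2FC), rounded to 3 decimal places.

log2(2935/4114) = -0.487  (Serp6)
log2(910.0/825.9) = 0.140  (Mapk1)
log2(4077/1539) = 1.406  (Bax4)
log2(2470/20190) = -3.031  (Hoxa6)
log2(2965/3301) = -0.155  (Vegf7)
log2(612.1/57.70) = 3.407  (Wnt11)
log2(1224/5520) = -2.173  (Fox7)
Hoxa6 is most strongly downregulated.

-3.031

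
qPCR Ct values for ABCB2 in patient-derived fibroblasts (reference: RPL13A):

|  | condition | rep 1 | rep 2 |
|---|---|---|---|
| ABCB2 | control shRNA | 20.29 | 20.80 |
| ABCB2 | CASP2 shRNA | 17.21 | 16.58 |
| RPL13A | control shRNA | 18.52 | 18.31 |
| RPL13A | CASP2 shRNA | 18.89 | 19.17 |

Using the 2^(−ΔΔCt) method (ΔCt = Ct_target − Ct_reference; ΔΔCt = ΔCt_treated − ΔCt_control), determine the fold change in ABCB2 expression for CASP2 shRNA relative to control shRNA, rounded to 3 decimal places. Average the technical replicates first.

Mean Ct: ABCB2 control shRNA 20.545; ABCB2 CASP2 shRNA 16.895; RPL13A control shRNA 18.415; RPL13A CASP2 shRNA 19.030
ΔCt(control shRNA) = 20.545 − 18.415 = 2.130
ΔCt(CASP2 shRNA) = 16.895 − 19.030 = -2.135
ΔΔCt = -2.135 − 2.130 = -4.265
Fold change = 2^(−(-4.265)) = 2^4.265 = 19.2262

19.226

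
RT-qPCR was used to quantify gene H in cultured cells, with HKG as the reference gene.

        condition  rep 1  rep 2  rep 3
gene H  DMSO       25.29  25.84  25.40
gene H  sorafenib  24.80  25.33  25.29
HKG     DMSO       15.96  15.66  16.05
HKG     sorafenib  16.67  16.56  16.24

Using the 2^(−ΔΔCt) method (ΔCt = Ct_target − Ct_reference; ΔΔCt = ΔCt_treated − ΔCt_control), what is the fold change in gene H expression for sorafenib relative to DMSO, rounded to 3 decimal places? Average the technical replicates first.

Mean Ct: gene H DMSO 25.510; gene H sorafenib 25.140; HKG DMSO 15.890; HKG sorafenib 16.490
ΔCt(DMSO) = 25.510 − 15.890 = 9.620
ΔCt(sorafenib) = 25.140 − 16.490 = 8.650
ΔΔCt = 8.650 − 9.620 = -0.970
Fold change = 2^(−(-0.970)) = 2^0.970 = 1.9588

1.959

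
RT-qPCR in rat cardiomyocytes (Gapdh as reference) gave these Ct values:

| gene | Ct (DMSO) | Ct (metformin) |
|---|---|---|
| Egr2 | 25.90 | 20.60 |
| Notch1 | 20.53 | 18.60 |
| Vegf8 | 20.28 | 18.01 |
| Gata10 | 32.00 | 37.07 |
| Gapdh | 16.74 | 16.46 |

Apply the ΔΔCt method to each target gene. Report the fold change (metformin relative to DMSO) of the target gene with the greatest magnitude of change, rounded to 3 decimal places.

0.025

Egr2: ΔΔCt = (20.60−16.46) − (25.90−16.74) = 4.14 − 9.16 = -5.02; fold change = 2^5.02 = 32.447
Notch1: ΔΔCt = (18.60−16.46) − (20.53−16.74) = 2.14 − 3.79 = -1.65; fold change = 2^1.65 = 3.138
Vegf8: ΔΔCt = (18.01−16.46) − (20.28−16.74) = 1.55 − 3.54 = -1.99; fold change = 2^1.99 = 3.972
Gata10: ΔΔCt = (37.07−16.46) − (32.00−16.74) = 20.61 − 15.26 = 5.35; fold change = 2^-5.35 = 0.025
Gata10 has the largest |ΔΔCt| = 5.35.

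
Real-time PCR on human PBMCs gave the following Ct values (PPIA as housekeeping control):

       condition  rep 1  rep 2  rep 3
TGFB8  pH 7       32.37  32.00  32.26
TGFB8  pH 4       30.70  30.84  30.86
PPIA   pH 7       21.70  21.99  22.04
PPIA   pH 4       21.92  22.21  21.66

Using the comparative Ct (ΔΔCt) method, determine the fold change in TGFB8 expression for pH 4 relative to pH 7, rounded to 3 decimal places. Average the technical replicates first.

2.694

Mean Ct: TGFB8 pH 7 32.210; TGFB8 pH 4 30.800; PPIA pH 7 21.910; PPIA pH 4 21.930
ΔCt(pH 7) = 32.210 − 21.910 = 10.300
ΔCt(pH 4) = 30.800 − 21.930 = 8.870
ΔΔCt = 8.870 − 10.300 = -1.430
Fold change = 2^(−(-1.430)) = 2^1.430 = 2.6945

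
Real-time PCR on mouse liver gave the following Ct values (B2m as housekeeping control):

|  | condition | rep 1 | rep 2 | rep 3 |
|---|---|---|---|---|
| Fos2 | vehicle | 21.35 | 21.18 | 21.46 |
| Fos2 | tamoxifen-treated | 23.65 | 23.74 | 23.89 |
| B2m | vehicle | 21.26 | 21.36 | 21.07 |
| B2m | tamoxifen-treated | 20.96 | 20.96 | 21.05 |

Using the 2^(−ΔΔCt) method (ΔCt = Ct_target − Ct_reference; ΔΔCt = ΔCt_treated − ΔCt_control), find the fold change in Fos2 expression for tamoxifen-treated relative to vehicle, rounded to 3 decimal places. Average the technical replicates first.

0.157

Mean Ct: Fos2 vehicle 21.330; Fos2 tamoxifen-treated 23.760; B2m vehicle 21.230; B2m tamoxifen-treated 20.990
ΔCt(vehicle) = 21.330 − 21.230 = 0.100
ΔCt(tamoxifen-treated) = 23.760 − 20.990 = 2.770
ΔΔCt = 2.770 − 0.100 = 2.670
Fold change = 2^(−2.670) = 0.1571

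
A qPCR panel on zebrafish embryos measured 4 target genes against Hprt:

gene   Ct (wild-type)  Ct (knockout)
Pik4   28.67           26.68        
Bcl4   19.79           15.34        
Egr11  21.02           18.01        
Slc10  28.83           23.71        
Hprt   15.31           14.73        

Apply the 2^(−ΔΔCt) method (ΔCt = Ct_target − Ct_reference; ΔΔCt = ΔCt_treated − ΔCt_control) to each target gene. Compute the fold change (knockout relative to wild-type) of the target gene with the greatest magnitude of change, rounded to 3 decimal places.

23.264

Pik4: ΔΔCt = (26.68−14.73) − (28.67−15.31) = 11.95 − 13.36 = -1.41; fold change = 2^1.41 = 2.657
Bcl4: ΔΔCt = (15.34−14.73) − (19.79−15.31) = 0.61 − 4.48 = -3.87; fold change = 2^3.87 = 14.621
Egr11: ΔΔCt = (18.01−14.73) − (21.02−15.31) = 3.28 − 5.71 = -2.43; fold change = 2^2.43 = 5.389
Slc10: ΔΔCt = (23.71−14.73) − (28.83−15.31) = 8.98 − 13.52 = -4.54; fold change = 2^4.54 = 23.264
Slc10 has the largest |ΔΔCt| = 4.54.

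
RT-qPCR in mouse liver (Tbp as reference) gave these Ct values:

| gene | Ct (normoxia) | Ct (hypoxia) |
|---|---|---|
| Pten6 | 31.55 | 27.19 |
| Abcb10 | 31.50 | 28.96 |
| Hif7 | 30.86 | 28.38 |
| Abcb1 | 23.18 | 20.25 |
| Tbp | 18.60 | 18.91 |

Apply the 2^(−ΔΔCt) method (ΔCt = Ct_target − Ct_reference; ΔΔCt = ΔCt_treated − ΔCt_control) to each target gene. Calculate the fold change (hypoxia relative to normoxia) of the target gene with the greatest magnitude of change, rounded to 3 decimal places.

Pten6: ΔΔCt = (27.19−18.91) − (31.55−18.60) = 8.28 − 12.95 = -4.67; fold change = 2^4.67 = 25.457
Abcb10: ΔΔCt = (28.96−18.91) − (31.50−18.60) = 10.05 − 12.90 = -2.85; fold change = 2^2.85 = 7.210
Hif7: ΔΔCt = (28.38−18.91) − (30.86−18.60) = 9.47 − 12.26 = -2.79; fold change = 2^2.79 = 6.916
Abcb1: ΔΔCt = (20.25−18.91) − (23.18−18.60) = 1.34 − 4.58 = -3.24; fold change = 2^3.24 = 9.448
Pten6 has the largest |ΔΔCt| = 4.67.

25.457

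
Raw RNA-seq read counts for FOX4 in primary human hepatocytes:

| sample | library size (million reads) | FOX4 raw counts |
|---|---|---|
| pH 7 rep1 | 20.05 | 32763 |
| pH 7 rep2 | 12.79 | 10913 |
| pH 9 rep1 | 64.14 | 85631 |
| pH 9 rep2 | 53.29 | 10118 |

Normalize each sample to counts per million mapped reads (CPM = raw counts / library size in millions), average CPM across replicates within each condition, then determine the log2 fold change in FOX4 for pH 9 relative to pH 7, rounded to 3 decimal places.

CPM(pH 7 rep1) = 32763 / 20.05 = 1634.0648
CPM(pH 7 rep2) = 10913 / 12.79 = 853.2447
CPM(pH 9 rep1) = 85631 / 64.14 = 1335.0639
CPM(pH 9 rep2) = 10118 / 53.29 = 189.8668
mean CPM(pH 7) = 1243.6548; mean CPM(pH 9) = 762.4653
Fold change = 762.4653 / 1243.6548 = 0.61308
log2(0.61308) = -0.7058

-0.706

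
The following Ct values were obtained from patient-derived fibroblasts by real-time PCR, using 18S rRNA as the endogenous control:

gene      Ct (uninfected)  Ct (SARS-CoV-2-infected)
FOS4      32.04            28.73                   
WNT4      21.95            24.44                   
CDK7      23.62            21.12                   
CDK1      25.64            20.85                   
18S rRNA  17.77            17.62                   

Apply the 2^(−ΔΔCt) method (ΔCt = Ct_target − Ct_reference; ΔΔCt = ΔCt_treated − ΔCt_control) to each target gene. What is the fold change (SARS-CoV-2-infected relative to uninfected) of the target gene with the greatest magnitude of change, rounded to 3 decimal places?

24.933

FOS4: ΔΔCt = (28.73−17.62) − (32.04−17.77) = 11.11 − 14.27 = -3.16; fold change = 2^3.16 = 8.938
WNT4: ΔΔCt = (24.44−17.62) − (21.95−17.77) = 6.82 − 4.18 = 2.64; fold change = 2^-2.64 = 0.160
CDK7: ΔΔCt = (21.12−17.62) − (23.62−17.77) = 3.50 − 5.85 = -2.35; fold change = 2^2.35 = 5.098
CDK1: ΔΔCt = (20.85−17.62) − (25.64−17.77) = 3.23 − 7.87 = -4.64; fold change = 2^4.64 = 24.933
CDK1 has the largest |ΔΔCt| = 4.64.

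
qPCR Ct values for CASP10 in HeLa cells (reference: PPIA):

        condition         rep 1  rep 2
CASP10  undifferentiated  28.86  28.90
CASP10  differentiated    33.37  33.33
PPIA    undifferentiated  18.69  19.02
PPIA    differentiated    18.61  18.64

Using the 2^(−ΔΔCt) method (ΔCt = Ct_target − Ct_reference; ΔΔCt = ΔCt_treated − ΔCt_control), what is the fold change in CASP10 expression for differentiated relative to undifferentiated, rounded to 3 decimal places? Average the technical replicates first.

Mean Ct: CASP10 undifferentiated 28.880; CASP10 differentiated 33.350; PPIA undifferentiated 18.855; PPIA differentiated 18.625
ΔCt(undifferentiated) = 28.880 − 18.855 = 10.025
ΔCt(differentiated) = 33.350 − 18.625 = 14.725
ΔΔCt = 14.725 − 10.025 = 4.700
Fold change = 2^(−4.700) = 0.0385

0.038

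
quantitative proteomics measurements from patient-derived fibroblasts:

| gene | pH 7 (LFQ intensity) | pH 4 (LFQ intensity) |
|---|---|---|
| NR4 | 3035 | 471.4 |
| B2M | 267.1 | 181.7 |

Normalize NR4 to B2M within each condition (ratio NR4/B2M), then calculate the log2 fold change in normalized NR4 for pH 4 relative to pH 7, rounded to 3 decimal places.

NR4/B2M (pH 7) = 3035 / 267.1 = 11.363
NR4/B2M (pH 4) = 471.4 / 181.7 = 2.5944
Fold change = 2.5944 / 11.363 = 0.2283
log2(0.2283) = -2.1309

-2.131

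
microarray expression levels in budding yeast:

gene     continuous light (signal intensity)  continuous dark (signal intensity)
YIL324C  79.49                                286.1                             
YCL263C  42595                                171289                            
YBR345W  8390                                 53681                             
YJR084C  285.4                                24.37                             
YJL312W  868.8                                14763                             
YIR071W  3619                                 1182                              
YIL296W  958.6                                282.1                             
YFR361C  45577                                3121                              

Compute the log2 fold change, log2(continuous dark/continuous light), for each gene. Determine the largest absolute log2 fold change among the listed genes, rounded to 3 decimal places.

4.087

log2(286.1/79.49) = 1.848  (YIL324C)
log2(171289/42595) = 2.008  (YCL263C)
log2(53681/8390) = 2.678  (YBR345W)
log2(24.37/285.4) = -3.550  (YJR084C)
log2(14763/868.8) = 4.087  (YJL312W)
log2(1182/3619) = -1.614  (YIR071W)
log2(282.1/958.6) = -1.765  (YIL296W)
log2(3121/45577) = -3.868  (YFR361C)
The largest magnitude belongs to YJL312W.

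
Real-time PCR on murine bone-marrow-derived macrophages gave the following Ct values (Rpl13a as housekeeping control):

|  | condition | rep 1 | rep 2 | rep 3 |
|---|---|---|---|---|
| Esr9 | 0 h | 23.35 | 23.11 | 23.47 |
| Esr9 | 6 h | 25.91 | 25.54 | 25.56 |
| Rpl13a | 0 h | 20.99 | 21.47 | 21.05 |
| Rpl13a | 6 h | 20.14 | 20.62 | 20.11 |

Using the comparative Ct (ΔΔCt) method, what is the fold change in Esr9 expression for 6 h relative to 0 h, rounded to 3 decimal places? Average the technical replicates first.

0.106

Mean Ct: Esr9 0 h 23.310; Esr9 6 h 25.670; Rpl13a 0 h 21.170; Rpl13a 6 h 20.290
ΔCt(0 h) = 23.310 − 21.170 = 2.140
ΔCt(6 h) = 25.670 − 20.290 = 5.380
ΔΔCt = 5.380 − 2.140 = 3.240
Fold change = 2^(−3.240) = 0.1058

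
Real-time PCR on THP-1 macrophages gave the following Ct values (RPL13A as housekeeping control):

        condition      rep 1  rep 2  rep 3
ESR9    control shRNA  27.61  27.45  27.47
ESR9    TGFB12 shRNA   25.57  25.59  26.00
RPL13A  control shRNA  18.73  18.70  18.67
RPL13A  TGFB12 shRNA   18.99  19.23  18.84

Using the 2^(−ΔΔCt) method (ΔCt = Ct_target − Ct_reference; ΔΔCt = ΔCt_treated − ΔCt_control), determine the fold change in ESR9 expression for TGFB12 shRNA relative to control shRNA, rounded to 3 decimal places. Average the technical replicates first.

4.317

Mean Ct: ESR9 control shRNA 27.510; ESR9 TGFB12 shRNA 25.720; RPL13A control shRNA 18.700; RPL13A TGFB12 shRNA 19.020
ΔCt(control shRNA) = 27.510 − 18.700 = 8.810
ΔCt(TGFB12 shRNA) = 25.720 − 19.020 = 6.700
ΔΔCt = 6.700 − 8.810 = -2.110
Fold change = 2^(−(-2.110)) = 2^2.110 = 4.3169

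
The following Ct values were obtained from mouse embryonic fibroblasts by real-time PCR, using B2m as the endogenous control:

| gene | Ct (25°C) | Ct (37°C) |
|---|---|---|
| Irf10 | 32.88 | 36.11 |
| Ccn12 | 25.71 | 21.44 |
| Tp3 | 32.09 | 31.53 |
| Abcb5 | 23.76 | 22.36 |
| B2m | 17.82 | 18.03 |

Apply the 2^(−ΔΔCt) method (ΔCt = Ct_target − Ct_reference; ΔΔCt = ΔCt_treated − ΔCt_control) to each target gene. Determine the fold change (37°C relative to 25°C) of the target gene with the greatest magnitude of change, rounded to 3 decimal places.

Irf10: ΔΔCt = (36.11−18.03) − (32.88−17.82) = 18.08 − 15.06 = 3.02; fold change = 2^-3.02 = 0.123
Ccn12: ΔΔCt = (21.44−18.03) − (25.71−17.82) = 3.41 − 7.89 = -4.48; fold change = 2^4.48 = 22.316
Tp3: ΔΔCt = (31.53−18.03) − (32.09−17.82) = 13.50 − 14.27 = -0.77; fold change = 2^0.77 = 1.705
Abcb5: ΔΔCt = (22.36−18.03) − (23.76−17.82) = 4.33 − 5.94 = -1.61; fold change = 2^1.61 = 3.053
Ccn12 has the largest |ΔΔCt| = 4.48.

22.316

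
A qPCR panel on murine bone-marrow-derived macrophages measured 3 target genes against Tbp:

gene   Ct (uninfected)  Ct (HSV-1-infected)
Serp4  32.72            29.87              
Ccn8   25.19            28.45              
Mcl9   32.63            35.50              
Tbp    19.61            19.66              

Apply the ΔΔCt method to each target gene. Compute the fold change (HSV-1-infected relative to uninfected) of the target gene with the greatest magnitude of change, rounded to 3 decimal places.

0.108

Serp4: ΔΔCt = (29.87−19.66) − (32.72−19.61) = 10.21 − 13.11 = -2.90; fold change = 2^2.90 = 7.464
Ccn8: ΔΔCt = (28.45−19.66) − (25.19−19.61) = 8.79 − 5.58 = 3.21; fold change = 2^-3.21 = 0.108
Mcl9: ΔΔCt = (35.50−19.66) − (32.63−19.61) = 15.84 − 13.02 = 2.82; fold change = 2^-2.82 = 0.142
Ccn8 has the largest |ΔΔCt| = 3.21.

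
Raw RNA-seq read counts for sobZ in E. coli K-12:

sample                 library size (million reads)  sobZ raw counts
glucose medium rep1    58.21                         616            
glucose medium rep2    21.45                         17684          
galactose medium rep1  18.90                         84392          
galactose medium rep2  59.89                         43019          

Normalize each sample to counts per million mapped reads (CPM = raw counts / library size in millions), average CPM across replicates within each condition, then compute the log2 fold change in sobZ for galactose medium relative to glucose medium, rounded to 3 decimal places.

CPM(glucose medium rep1) = 616 / 58.21 = 10.5824
CPM(glucose medium rep2) = 17684 / 21.45 = 824.4289
CPM(galactose medium rep1) = 84392 / 18.90 = 4465.1852
CPM(galactose medium rep2) = 43019 / 59.89 = 718.3002
mean CPM(glucose medium) = 417.5056; mean CPM(galactose medium) = 2591.7427
Fold change = 2591.7427 / 417.5056 = 6.20768
log2(6.20768) = 2.6341

2.634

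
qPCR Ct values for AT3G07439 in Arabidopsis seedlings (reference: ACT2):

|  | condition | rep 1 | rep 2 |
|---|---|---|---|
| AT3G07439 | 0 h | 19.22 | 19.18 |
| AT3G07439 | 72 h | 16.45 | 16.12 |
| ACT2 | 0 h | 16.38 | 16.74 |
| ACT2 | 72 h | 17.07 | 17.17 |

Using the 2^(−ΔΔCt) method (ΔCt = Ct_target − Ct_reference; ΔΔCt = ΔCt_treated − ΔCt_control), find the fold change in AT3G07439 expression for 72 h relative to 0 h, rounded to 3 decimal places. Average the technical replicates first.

11.119

Mean Ct: AT3G07439 0 h 19.200; AT3G07439 72 h 16.285; ACT2 0 h 16.560; ACT2 72 h 17.120
ΔCt(0 h) = 19.200 − 16.560 = 2.640
ΔCt(72 h) = 16.285 − 17.120 = -0.835
ΔΔCt = -0.835 − 2.640 = -3.475
Fold change = 2^(−(-3.475)) = 2^3.475 = 11.1193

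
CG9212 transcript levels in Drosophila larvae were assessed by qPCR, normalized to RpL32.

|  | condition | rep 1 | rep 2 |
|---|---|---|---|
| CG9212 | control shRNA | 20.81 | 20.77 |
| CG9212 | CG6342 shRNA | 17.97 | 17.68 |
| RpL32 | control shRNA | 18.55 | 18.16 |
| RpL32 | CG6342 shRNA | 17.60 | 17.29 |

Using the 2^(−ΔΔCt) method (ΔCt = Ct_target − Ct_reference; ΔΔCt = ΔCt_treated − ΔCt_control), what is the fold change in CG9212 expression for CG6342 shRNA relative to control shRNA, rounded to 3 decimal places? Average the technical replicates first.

Mean Ct: CG9212 control shRNA 20.790; CG9212 CG6342 shRNA 17.825; RpL32 control shRNA 18.355; RpL32 CG6342 shRNA 17.445
ΔCt(control shRNA) = 20.790 − 18.355 = 2.435
ΔCt(CG6342 shRNA) = 17.825 − 17.445 = 0.380
ΔΔCt = 0.380 − 2.435 = -2.055
Fold change = 2^(−(-2.055)) = 2^2.055 = 4.1554

4.155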